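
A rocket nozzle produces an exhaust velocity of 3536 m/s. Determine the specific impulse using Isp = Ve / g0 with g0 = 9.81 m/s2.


Isp = Ve / g0 = 3536 / 9.81 = 360.4 s

360.4 s


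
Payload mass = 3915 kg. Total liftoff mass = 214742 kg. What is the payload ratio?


PR = 3915 / 214742 = 0.0182

0.0182


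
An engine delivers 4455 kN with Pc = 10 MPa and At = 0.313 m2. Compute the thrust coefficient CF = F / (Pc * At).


CF = 4455000 / (10e6 * 0.313) = 1.42

1.42


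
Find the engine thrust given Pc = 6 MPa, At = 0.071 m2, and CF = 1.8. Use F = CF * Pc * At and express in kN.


F = 1.8 * 6e6 * 0.071 = 766800.0 N = 766.8 kN

766.8 kN


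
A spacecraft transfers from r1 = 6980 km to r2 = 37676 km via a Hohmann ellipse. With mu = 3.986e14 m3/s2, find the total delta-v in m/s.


V1 = sqrt(mu/r1) = 7556.85 m/s
dV1 = V1*(sqrt(2*r2/(r1+r2)) - 1) = 2259.46 m/s
V2 = sqrt(mu/r2) = 3252.64 m/s
dV2 = V2*(1 - sqrt(2*r1/(r1+r2))) = 1434.03 m/s
Total dV = 3693 m/s

3693 m/s


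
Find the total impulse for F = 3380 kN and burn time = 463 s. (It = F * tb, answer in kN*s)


It = 3380 * 463 = 1564940 kN*s

1564940 kN*s


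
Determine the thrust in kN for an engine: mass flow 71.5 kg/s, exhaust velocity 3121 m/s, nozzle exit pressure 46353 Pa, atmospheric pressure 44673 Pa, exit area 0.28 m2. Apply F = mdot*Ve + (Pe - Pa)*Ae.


F = 71.5 * 3121 + (46353 - 44673) * 0.28 = 223622.0 N = 223.6 kN

223.6 kN


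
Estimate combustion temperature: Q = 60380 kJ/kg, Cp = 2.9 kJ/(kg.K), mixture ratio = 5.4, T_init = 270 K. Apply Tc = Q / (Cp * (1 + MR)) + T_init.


Tc = 60380 / (2.9 * (1 + 5.4)) + 270 = 3523 K

3523 K


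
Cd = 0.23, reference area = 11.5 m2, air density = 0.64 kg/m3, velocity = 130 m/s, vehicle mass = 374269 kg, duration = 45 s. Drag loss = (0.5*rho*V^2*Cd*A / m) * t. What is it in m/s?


D = 0.5 * 0.64 * 130^2 * 0.23 * 11.5 = 14304.16 N
a = 14304.16 / 374269 = 0.0382 m/s2
dV = 0.0382 * 45 = 1.7 m/s

1.7 m/s


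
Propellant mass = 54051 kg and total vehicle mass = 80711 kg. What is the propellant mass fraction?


PMF = 54051 / 80711 = 0.67

0.67


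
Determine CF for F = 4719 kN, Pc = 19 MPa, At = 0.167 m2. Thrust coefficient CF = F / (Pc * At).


CF = 4719000 / (19e6 * 0.167) = 1.49

1.49


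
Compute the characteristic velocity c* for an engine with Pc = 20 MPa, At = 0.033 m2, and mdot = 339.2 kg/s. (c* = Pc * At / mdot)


c* = 20e6 * 0.033 / 339.2 = 1946 m/s

1946 m/s


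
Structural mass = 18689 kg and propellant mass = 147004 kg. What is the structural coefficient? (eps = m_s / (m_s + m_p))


eps = 18689 / (18689 + 147004) = 0.1128

0.1128


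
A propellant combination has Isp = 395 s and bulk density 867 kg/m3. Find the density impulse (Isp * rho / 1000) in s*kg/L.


rho*Isp = 395 * 867 / 1000 = 342 s*kg/L

342 s*kg/L


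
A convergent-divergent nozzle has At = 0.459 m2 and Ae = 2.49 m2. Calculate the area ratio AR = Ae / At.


AR = 2.49 / 0.459 = 5.4

5.4


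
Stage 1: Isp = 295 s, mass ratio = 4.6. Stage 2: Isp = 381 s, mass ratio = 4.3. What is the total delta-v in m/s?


dV1 = 295 * 9.81 * ln(4.6) = 4416.3 m/s
dV2 = 381 * 9.81 * ln(4.3) = 5451.7 m/s
Total dV = 4416.3 + 5451.7 = 9868.0 m/s ~ 9868 m/s

9868 m/s


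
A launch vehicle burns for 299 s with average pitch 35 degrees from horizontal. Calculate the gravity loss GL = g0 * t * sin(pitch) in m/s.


GL = 9.81 * 299 * sin(35 deg) = 1682 m/s

1682 m/s


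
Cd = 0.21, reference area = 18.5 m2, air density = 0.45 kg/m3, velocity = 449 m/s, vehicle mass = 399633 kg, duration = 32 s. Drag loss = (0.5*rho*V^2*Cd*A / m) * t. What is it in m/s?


D = 0.5 * 0.45 * 449^2 * 0.21 * 18.5 = 176224.47 N
a = 176224.47 / 399633 = 0.441 m/s2
dV = 0.441 * 32 = 14.1 m/s

14.1 m/s


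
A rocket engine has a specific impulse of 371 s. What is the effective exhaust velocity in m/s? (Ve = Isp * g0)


Ve = Isp * g0 = 371 * 9.81 = 3639.5 m/s

3639.5 m/s


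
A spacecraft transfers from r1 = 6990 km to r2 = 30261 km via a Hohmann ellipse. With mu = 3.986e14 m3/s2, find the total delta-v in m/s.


V1 = sqrt(mu/r1) = 7551.44 m/s
dV1 = V1*(sqrt(2*r2/(r1+r2)) - 1) = 2073.93 m/s
V2 = sqrt(mu/r2) = 3629.33 m/s
dV2 = V2*(1 - sqrt(2*r1/(r1+r2))) = 1405.97 m/s
Total dV = 3480 m/s

3480 m/s


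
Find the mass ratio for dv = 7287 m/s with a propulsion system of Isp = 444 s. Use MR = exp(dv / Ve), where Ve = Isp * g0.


Ve = 444 * 9.81 = 4355.64 m/s
MR = exp(7287 / 4355.64) = 5.328

5.328


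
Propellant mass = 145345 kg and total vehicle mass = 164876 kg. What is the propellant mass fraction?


PMF = 145345 / 164876 = 0.882

0.882


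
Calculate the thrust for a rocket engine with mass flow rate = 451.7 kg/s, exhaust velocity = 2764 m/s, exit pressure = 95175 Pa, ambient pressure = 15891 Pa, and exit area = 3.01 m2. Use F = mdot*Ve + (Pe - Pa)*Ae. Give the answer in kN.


F = 451.7 * 2764 + (95175 - 15891) * 3.01 = 1.4871e+06 N = 1487.1 kN

1487.1 kN


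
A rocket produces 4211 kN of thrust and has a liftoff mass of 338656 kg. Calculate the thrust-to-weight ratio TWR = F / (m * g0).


TWR = 4211000 / (338656 * 9.81) = 1.27

1.27


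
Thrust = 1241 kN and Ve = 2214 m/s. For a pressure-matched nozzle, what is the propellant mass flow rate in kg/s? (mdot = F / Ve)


mdot = F / Ve = 1241000 / 2214 = 560.5 kg/s

560.5 kg/s


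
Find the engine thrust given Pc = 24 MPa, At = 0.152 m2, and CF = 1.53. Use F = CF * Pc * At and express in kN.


F = 1.53 * 24e6 * 0.152 = 5.5814e+06 N = 5581.4 kN

5581.4 kN


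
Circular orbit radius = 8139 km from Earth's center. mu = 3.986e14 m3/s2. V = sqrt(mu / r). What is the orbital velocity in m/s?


V = sqrt(3.986e14 / 8139000) = 6998 m/s

6998 m/s


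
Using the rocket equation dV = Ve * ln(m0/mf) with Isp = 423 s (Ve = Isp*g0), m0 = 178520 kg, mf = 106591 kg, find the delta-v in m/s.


Ve = 423 * 9.81 = 4149.63 m/s
dV = 4149.63 * ln(178520/106591) = 2140 m/s

2140 m/s


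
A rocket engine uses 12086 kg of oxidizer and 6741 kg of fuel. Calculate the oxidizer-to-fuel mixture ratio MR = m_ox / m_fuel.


MR = 12086 / 6741 = 1.79

1.79


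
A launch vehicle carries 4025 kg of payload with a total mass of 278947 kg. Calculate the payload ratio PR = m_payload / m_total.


PR = 4025 / 278947 = 0.0144

0.0144


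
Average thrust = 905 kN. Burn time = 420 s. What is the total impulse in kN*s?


It = 905 * 420 = 380100 kN*s

380100 kN*s


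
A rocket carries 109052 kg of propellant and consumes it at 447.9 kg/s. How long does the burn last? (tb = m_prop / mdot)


tb = 109052 / 447.9 = 243.5 s

243.5 s


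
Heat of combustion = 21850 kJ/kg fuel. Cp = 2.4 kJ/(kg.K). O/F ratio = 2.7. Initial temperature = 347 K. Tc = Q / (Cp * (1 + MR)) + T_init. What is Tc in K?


Tc = 21850 / (2.4 * (1 + 2.7)) + 347 = 2808 K

2808 K


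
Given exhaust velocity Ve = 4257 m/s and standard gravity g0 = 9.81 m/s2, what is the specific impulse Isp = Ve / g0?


Isp = Ve / g0 = 4257 / 9.81 = 433.9 s

433.9 s


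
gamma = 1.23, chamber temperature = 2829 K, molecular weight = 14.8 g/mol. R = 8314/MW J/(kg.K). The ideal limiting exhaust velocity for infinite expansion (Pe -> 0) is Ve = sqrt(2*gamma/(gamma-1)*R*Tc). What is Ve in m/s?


R = 8314 / 14.8 = 561.76 J/(kg.K)
Ve = sqrt(2 * 1.23 / (1.23 - 1) * 561.76 * 2829) = 4123 m/s

4123 m/s


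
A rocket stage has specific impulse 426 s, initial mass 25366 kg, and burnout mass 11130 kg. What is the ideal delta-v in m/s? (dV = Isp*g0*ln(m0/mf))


Ve = 426 * 9.81 = 4179.06 m/s
dV = 4179.06 * ln(25366/11130) = 3443 m/s

3443 m/s


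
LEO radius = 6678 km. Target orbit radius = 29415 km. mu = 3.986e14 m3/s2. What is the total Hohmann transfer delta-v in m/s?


V1 = sqrt(mu/r1) = 7725.84 m/s
dV1 = V1*(sqrt(2*r2/(r1+r2)) - 1) = 2137.72 m/s
V2 = sqrt(mu/r2) = 3681.16 m/s
dV2 = V2*(1 - sqrt(2*r1/(r1+r2))) = 1441.86 m/s
Total dV = 3580 m/s

3580 m/s


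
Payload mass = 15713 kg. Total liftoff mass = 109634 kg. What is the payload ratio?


PR = 15713 / 109634 = 0.1433

0.1433


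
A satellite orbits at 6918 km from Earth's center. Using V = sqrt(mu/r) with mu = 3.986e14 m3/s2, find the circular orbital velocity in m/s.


V = sqrt(3.986e14 / 6918000) = 7591 m/s

7591 m/s


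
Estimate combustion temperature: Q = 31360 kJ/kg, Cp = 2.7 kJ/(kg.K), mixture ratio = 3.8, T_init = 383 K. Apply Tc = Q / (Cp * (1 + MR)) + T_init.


Tc = 31360 / (2.7 * (1 + 3.8)) + 383 = 2803 K

2803 K


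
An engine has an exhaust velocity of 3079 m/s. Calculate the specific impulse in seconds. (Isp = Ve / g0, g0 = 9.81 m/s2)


Isp = Ve / g0 = 3079 / 9.81 = 313.9 s

313.9 s


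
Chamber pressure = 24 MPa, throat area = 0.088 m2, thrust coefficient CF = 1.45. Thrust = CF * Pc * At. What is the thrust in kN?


F = 1.45 * 24e6 * 0.088 = 3.0624e+06 N = 3062.4 kN

3062.4 kN


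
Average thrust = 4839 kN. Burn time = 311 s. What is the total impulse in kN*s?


It = 4839 * 311 = 1504929 kN*s

1504929 kN*s


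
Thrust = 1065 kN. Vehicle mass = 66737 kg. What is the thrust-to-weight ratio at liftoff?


TWR = 1065000 / (66737 * 9.81) = 1.63

1.63


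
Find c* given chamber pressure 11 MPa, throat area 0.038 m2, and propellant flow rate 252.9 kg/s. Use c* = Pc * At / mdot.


c* = 11e6 * 0.038 / 252.9 = 1653 m/s

1653 m/s


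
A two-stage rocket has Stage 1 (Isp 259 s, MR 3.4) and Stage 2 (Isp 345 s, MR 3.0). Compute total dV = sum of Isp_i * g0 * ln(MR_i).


dV1 = 259 * 9.81 * ln(3.4) = 3109.4 m/s
dV2 = 345 * 9.81 * ln(3.0) = 3718.2 m/s
Total dV = 3109.4 + 3718.2 = 6827.6 m/s ~ 6828 m/s

6828 m/s


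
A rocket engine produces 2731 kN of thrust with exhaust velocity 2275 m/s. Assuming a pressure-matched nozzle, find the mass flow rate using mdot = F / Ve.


mdot = F / Ve = 2731000 / 2275 = 1200.4 kg/s

1200.4 kg/s


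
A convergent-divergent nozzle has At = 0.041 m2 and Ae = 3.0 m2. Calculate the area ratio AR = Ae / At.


AR = 3.0 / 0.041 = 73.2

73.2


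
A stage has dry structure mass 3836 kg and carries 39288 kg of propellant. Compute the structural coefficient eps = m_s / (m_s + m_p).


eps = 3836 / (3836 + 39288) = 0.089

0.089


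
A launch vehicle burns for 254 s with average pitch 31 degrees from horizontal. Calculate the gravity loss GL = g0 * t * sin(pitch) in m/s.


GL = 9.81 * 254 * sin(31 deg) = 1283 m/s

1283 m/s


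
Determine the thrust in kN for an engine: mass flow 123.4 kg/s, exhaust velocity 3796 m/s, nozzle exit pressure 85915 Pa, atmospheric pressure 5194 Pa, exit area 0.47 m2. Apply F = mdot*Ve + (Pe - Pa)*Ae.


F = 123.4 * 3796 + (85915 - 5194) * 0.47 = 506365.0 N = 506.4 kN

506.4 kN


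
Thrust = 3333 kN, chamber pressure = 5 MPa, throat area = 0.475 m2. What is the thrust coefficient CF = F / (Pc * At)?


CF = 3333000 / (5e6 * 0.475) = 1.4

1.4


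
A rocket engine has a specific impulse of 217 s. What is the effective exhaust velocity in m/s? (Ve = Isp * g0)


Ve = Isp * g0 = 217 * 9.81 = 2128.8 m/s

2128.8 m/s


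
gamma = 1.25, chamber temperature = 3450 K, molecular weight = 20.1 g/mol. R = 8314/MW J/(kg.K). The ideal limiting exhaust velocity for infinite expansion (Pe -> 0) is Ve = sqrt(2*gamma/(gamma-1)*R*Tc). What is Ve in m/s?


R = 8314 / 20.1 = 413.63 J/(kg.K)
Ve = sqrt(2 * 1.25 / (1.25 - 1) * 413.63 * 3450) = 3778 m/s

3778 m/s


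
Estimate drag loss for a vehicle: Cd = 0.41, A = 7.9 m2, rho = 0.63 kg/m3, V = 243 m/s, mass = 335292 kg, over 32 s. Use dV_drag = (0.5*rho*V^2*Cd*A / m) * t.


D = 0.5 * 0.63 * 243^2 * 0.41 * 7.9 = 60246.81 N
a = 60246.81 / 335292 = 0.1797 m/s2
dV = 0.1797 * 32 = 5.7 m/s

5.7 m/s


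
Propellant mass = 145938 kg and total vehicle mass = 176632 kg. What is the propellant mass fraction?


PMF = 145938 / 176632 = 0.826

0.826


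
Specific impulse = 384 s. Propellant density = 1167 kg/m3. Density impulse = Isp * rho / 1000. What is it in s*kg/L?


rho*Isp = 384 * 1167 / 1000 = 448 s*kg/L

448 s*kg/L


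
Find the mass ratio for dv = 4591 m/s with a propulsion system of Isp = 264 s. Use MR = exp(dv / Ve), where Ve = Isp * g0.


Ve = 264 * 9.81 = 2589.84 m/s
MR = exp(4591 / 2589.84) = 5.887

5.887


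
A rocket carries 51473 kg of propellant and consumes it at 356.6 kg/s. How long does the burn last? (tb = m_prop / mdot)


tb = 51473 / 356.6 = 144.3 s

144.3 s


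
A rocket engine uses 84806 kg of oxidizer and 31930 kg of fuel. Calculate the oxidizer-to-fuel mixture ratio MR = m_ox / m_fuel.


MR = 84806 / 31930 = 2.66

2.66


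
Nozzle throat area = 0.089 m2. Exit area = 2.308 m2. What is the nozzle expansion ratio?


AR = 2.308 / 0.089 = 25.9

25.9


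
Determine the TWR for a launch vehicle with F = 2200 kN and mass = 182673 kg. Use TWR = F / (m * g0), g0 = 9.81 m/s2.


TWR = 2200000 / (182673 * 9.81) = 1.23

1.23


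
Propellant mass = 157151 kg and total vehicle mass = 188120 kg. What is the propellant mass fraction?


PMF = 157151 / 188120 = 0.835

0.835


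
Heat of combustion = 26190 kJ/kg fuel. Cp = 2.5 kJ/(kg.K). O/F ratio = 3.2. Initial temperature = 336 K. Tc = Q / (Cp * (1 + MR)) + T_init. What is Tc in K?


Tc = 26190 / (2.5 * (1 + 3.2)) + 336 = 2830 K

2830 K


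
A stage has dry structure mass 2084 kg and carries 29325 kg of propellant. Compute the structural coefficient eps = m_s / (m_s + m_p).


eps = 2084 / (2084 + 29325) = 0.0664

0.0664


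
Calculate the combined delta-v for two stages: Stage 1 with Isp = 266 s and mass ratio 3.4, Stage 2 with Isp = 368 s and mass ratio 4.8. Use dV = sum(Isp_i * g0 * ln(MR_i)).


dV1 = 266 * 9.81 * ln(3.4) = 3193.4 m/s
dV2 = 368 * 9.81 * ln(4.8) = 5662.8 m/s
Total dV = 3193.4 + 5662.8 = 8856.2 m/s ~ 8856 m/s

8856 m/s


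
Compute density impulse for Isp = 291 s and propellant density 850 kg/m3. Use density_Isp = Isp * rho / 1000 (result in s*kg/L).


rho*Isp = 291 * 850 / 1000 = 247 s*kg/L

247 s*kg/L


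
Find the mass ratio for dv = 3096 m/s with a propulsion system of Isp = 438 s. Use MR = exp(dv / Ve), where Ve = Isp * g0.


Ve = 438 * 9.81 = 4296.78 m/s
MR = exp(3096 / 4296.78) = 2.056

2.056


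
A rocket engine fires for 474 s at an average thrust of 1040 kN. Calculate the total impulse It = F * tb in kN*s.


It = 1040 * 474 = 492960 kN*s

492960 kN*s


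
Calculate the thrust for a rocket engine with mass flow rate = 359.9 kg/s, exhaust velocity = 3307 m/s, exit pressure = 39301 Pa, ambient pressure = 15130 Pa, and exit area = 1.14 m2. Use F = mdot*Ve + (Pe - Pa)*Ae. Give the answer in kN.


F = 359.9 * 3307 + (39301 - 15130) * 1.14 = 1.2177e+06 N = 1217.7 kN

1217.7 kN


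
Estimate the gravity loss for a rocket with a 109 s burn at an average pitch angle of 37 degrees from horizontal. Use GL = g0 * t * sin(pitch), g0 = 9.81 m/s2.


GL = 9.81 * 109 * sin(37 deg) = 644 m/s

644 m/s


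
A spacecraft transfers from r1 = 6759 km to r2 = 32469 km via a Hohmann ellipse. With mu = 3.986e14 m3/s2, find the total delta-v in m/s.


V1 = sqrt(mu/r1) = 7679.4 m/s
dV1 = V1*(sqrt(2*r2/(r1+r2)) - 1) = 2201.09 m/s
V2 = sqrt(mu/r2) = 3503.76 m/s
dV2 = V2*(1 - sqrt(2*r1/(r1+r2))) = 1446.96 m/s
Total dV = 3648 m/s

3648 m/s


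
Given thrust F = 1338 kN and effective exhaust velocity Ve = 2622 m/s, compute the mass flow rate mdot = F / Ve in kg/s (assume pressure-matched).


mdot = F / Ve = 1338000 / 2622 = 510.3 kg/s

510.3 kg/s


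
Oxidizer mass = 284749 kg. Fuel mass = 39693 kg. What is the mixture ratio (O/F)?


MR = 284749 / 39693 = 7.17

7.17


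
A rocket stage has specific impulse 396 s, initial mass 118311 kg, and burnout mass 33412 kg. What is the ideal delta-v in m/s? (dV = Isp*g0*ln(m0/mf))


Ve = 396 * 9.81 = 3884.76 m/s
dV = 3884.76 * ln(118311/33412) = 4912 m/s

4912 m/s


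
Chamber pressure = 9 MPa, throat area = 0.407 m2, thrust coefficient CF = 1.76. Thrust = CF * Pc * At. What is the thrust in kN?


F = 1.76 * 9e6 * 0.407 = 6.4469e+06 N = 6446.9 kN

6446.9 kN


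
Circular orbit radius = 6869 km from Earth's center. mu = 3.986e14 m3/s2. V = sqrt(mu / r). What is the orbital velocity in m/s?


V = sqrt(3.986e14 / 6869000) = 7618 m/s

7618 m/s


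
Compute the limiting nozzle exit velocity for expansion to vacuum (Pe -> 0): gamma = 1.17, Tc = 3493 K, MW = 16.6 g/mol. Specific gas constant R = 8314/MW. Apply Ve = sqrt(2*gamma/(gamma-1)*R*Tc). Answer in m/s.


R = 8314 / 16.6 = 500.84 J/(kg.K)
Ve = sqrt(2 * 1.17 / (1.17 - 1) * 500.84 * 3493) = 4907 m/s

4907 m/s


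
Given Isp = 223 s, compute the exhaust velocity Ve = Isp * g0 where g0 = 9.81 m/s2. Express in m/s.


Ve = Isp * g0 = 223 * 9.81 = 2187.6 m/s

2187.6 m/s


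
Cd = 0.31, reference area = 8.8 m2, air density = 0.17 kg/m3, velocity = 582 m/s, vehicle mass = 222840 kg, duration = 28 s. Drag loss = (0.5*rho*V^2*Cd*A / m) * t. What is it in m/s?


D = 0.5 * 0.17 * 582^2 * 0.31 * 8.8 = 78543.32 N
a = 78543.32 / 222840 = 0.3525 m/s2
dV = 0.3525 * 28 = 9.9 m/s

9.9 m/s


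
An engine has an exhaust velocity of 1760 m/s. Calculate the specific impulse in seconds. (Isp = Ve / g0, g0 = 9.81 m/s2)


Isp = Ve / g0 = 1760 / 9.81 = 179.4 s

179.4 s


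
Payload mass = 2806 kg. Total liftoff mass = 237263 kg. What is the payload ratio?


PR = 2806 / 237263 = 0.0118

0.0118


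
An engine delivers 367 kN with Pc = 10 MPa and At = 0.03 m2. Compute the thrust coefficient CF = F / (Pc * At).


CF = 367000 / (10e6 * 0.03) = 1.22

1.22


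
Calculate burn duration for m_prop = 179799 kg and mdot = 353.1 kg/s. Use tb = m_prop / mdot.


tb = 179799 / 353.1 = 509.2 s

509.2 s


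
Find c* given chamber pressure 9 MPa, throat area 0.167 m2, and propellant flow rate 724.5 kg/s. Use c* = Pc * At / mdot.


c* = 9e6 * 0.167 / 724.5 = 2075 m/s

2075 m/s


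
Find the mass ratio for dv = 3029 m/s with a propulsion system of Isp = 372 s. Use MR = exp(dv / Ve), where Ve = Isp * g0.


Ve = 372 * 9.81 = 3649.32 m/s
MR = exp(3029 / 3649.32) = 2.293

2.293


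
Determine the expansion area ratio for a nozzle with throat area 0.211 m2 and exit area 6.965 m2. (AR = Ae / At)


AR = 6.965 / 0.211 = 33.0

33.0


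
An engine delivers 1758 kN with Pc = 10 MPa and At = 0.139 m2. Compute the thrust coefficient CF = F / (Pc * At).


CF = 1758000 / (10e6 * 0.139) = 1.26

1.26


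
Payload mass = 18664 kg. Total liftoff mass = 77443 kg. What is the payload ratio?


PR = 18664 / 77443 = 0.241

0.241


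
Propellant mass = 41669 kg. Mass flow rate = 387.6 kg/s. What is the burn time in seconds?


tb = 41669 / 387.6 = 107.5 s

107.5 s


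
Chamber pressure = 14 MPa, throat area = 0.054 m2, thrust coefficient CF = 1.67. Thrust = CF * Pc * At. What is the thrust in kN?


F = 1.67 * 14e6 * 0.054 = 1.2625e+06 N = 1262.5 kN

1262.5 kN


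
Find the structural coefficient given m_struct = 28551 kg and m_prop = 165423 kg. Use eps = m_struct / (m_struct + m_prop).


eps = 28551 / (28551 + 165423) = 0.1472

0.1472


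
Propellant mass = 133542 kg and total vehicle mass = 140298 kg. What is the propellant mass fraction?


PMF = 133542 / 140298 = 0.952

0.952


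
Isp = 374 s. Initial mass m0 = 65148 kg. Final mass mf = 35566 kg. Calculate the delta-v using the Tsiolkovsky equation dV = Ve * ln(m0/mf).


Ve = 374 * 9.81 = 3668.94 m/s
dV = 3668.94 * ln(65148/35566) = 2221 m/s

2221 m/s


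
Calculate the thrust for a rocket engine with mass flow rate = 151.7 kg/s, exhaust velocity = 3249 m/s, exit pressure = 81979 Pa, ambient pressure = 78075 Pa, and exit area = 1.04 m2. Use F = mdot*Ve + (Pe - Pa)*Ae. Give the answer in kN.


F = 151.7 * 3249 + (81979 - 78075) * 1.04 = 496933.0 N = 496.9 kN

496.9 kN


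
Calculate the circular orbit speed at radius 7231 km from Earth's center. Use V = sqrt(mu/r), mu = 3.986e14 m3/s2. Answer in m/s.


V = sqrt(3.986e14 / 7231000) = 7425 m/s

7425 m/s


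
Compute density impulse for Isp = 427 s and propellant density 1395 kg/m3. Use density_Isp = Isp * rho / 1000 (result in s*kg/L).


rho*Isp = 427 * 1395 / 1000 = 596 s*kg/L

596 s*kg/L


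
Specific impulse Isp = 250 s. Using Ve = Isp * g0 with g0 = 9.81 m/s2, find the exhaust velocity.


Ve = Isp * g0 = 250 * 9.81 = 2452.5 m/s

2452.5 m/s


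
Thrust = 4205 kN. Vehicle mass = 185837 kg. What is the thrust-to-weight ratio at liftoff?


TWR = 4205000 / (185837 * 9.81) = 2.31

2.31


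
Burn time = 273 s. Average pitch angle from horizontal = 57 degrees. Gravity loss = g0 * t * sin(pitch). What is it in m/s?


GL = 9.81 * 273 * sin(57 deg) = 2246 m/s

2246 m/s


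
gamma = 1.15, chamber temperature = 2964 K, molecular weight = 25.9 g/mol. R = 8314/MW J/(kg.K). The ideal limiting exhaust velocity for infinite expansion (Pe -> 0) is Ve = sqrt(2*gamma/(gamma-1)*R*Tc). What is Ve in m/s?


R = 8314 / 25.9 = 321.0 J/(kg.K)
Ve = sqrt(2 * 1.15 / (1.15 - 1) * 321.0 * 2964) = 3820 m/s

3820 m/s


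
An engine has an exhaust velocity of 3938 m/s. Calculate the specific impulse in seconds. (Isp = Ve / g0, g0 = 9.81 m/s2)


Isp = Ve / g0 = 3938 / 9.81 = 401.4 s

401.4 s


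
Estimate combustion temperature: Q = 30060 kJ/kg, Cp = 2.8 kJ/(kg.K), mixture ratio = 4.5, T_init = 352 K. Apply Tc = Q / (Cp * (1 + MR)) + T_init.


Tc = 30060 / (2.8 * (1 + 4.5)) + 352 = 2304 K

2304 K


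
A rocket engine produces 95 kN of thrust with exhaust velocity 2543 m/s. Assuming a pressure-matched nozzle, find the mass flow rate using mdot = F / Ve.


mdot = F / Ve = 95000 / 2543 = 37.4 kg/s

37.4 kg/s


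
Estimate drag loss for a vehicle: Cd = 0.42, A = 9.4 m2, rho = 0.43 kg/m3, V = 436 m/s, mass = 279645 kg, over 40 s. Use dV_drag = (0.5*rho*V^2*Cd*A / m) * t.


D = 0.5 * 0.43 * 436^2 * 0.42 * 9.4 = 161357.29 N
a = 161357.29 / 279645 = 0.577 m/s2
dV = 0.577 * 40 = 23.1 m/s

23.1 m/s


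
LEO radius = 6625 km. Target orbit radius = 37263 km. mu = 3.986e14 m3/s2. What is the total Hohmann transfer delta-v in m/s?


V1 = sqrt(mu/r1) = 7756.68 m/s
dV1 = V1*(sqrt(2*r2/(r1+r2)) - 1) = 2351.12 m/s
V2 = sqrt(mu/r2) = 3270.62 m/s
dV2 = V2*(1 - sqrt(2*r1/(r1+r2))) = 1473.55 m/s
Total dV = 3825 m/s

3825 m/s


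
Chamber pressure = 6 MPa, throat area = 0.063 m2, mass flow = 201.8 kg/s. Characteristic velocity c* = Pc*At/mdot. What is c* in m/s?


c* = 6e6 * 0.063 / 201.8 = 1873 m/s

1873 m/s


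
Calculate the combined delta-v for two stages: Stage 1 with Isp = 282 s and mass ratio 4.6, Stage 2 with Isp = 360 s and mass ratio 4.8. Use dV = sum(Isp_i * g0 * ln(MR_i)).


dV1 = 282 * 9.81 * ln(4.6) = 4221.7 m/s
dV2 = 360 * 9.81 * ln(4.8) = 5539.7 m/s
Total dV = 4221.7 + 5539.7 = 9761.4 m/s ~ 9761 m/s

9761 m/s


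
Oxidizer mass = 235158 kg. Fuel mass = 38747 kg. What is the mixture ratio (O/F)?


MR = 235158 / 38747 = 6.07

6.07


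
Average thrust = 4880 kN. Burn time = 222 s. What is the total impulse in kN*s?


It = 4880 * 222 = 1083360 kN*s

1083360 kN*s


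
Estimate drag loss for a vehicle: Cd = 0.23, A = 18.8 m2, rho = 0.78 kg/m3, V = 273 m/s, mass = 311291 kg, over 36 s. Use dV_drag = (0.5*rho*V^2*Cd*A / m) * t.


D = 0.5 * 0.78 * 273^2 * 0.23 * 18.8 = 125682.72 N
a = 125682.72 / 311291 = 0.4037 m/s2
dV = 0.4037 * 36 = 14.5 m/s

14.5 m/s


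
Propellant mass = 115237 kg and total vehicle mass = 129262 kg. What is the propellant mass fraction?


PMF = 115237 / 129262 = 0.891

0.891


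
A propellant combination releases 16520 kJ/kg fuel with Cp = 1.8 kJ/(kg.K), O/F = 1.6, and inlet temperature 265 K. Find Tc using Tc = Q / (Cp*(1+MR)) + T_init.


Tc = 16520 / (1.8 * (1 + 1.6)) + 265 = 3795 K

3795 K


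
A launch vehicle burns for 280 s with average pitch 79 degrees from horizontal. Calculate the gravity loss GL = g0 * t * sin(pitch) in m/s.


GL = 9.81 * 280 * sin(79 deg) = 2696 m/s

2696 m/s


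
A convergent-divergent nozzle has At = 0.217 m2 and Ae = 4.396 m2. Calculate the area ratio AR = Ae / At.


AR = 4.396 / 0.217 = 20.3

20.3


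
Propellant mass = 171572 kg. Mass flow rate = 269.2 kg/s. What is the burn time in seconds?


tb = 171572 / 269.2 = 637.3 s

637.3 s


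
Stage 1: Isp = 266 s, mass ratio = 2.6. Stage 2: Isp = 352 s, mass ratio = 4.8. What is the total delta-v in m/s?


dV1 = 266 * 9.81 * ln(2.6) = 2493.4 m/s
dV2 = 352 * 9.81 * ln(4.8) = 5416.6 m/s
Total dV = 2493.4 + 5416.6 = 7910.0 m/s ~ 7910 m/s

7910 m/s


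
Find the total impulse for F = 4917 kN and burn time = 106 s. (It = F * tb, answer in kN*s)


It = 4917 * 106 = 521202 kN*s

521202 kN*s


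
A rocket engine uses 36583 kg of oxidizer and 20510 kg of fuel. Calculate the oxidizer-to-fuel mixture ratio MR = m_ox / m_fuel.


MR = 36583 / 20510 = 1.78

1.78


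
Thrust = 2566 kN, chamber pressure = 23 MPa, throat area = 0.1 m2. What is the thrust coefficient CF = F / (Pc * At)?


CF = 2566000 / (23e6 * 0.1) = 1.12

1.12


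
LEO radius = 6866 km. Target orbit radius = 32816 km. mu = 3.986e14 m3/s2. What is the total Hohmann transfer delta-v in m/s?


V1 = sqrt(mu/r1) = 7619.33 m/s
dV1 = V1*(sqrt(2*r2/(r1+r2)) - 1) = 2179.58 m/s
V2 = sqrt(mu/r2) = 3485.18 m/s
dV2 = V2*(1 - sqrt(2*r1/(r1+r2))) = 1434.99 m/s
Total dV = 3615 m/s

3615 m/s


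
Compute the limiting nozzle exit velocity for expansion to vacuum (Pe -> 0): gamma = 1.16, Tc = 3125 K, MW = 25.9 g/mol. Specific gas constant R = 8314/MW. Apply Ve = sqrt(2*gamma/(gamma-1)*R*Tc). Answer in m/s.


R = 8314 / 25.9 = 321.0 J/(kg.K)
Ve = sqrt(2 * 1.16 / (1.16 - 1) * 321.0 * 3125) = 3814 m/s

3814 m/s


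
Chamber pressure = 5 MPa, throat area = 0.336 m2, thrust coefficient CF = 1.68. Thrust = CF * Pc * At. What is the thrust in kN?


F = 1.68 * 5e6 * 0.336 = 2.8224e+06 N = 2822.4 kN

2822.4 kN


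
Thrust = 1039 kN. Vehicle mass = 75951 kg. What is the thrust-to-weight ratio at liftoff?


TWR = 1039000 / (75951 * 9.81) = 1.39

1.39


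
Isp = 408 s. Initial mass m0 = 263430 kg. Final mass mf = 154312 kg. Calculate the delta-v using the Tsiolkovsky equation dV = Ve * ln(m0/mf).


Ve = 408 * 9.81 = 4002.48 m/s
dV = 4002.48 * ln(263430/154312) = 2141 m/s

2141 m/s


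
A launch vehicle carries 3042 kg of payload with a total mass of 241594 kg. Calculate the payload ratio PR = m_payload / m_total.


PR = 3042 / 241594 = 0.0126

0.0126


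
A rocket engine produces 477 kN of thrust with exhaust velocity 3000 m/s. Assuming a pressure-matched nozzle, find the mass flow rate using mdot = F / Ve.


mdot = F / Ve = 477000 / 3000 = 159.0 kg/s

159.0 kg/s


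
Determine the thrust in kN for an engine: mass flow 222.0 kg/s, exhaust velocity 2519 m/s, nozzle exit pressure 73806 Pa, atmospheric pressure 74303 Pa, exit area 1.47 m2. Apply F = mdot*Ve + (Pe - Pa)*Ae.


F = 222.0 * 2519 + (73806 - 74303) * 1.47 = 558487.0 N = 558.5 kN

558.5 kN


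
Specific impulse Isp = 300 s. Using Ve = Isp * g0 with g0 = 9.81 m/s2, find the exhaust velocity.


Ve = Isp * g0 = 300 * 9.81 = 2943.0 m/s

2943.0 m/s


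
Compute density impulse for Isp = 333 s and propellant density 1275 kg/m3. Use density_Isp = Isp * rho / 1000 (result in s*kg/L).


rho*Isp = 333 * 1275 / 1000 = 425 s*kg/L

425 s*kg/L


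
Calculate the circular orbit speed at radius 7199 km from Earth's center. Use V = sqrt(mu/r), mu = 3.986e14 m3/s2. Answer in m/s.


V = sqrt(3.986e14 / 7199000) = 7441 m/s

7441 m/s


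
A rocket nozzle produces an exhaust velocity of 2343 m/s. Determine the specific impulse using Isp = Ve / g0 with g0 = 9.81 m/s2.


Isp = Ve / g0 = 2343 / 9.81 = 238.8 s

238.8 s


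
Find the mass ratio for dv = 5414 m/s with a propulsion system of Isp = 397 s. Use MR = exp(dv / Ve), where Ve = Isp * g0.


Ve = 397 * 9.81 = 3894.57 m/s
MR = exp(5414 / 3894.57) = 4.015

4.015


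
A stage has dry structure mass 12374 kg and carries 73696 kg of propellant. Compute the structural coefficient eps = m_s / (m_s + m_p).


eps = 12374 / (12374 + 73696) = 0.1438

0.1438


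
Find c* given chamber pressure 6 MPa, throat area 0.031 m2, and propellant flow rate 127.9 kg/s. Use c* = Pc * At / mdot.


c* = 6e6 * 0.031 / 127.9 = 1454 m/s

1454 m/s


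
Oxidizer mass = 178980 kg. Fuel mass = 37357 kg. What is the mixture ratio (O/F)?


MR = 178980 / 37357 = 4.79

4.79


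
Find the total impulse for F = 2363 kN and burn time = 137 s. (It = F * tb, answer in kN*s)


It = 2363 * 137 = 323731 kN*s

323731 kN*s


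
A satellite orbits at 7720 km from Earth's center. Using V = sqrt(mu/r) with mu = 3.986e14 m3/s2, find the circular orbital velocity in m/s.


V = sqrt(3.986e14 / 7720000) = 7186 m/s

7186 m/s


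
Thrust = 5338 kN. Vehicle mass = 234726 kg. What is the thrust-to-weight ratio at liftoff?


TWR = 5338000 / (234726 * 9.81) = 2.32

2.32


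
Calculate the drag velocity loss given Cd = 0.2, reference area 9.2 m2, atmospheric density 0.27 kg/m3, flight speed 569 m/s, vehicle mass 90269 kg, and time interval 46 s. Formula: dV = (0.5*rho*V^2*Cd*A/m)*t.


D = 0.5 * 0.27 * 569^2 * 0.2 * 9.2 = 80422.23 N
a = 80422.23 / 90269 = 0.8909 m/s2
dV = 0.8909 * 46 = 41.0 m/s

41.0 m/s


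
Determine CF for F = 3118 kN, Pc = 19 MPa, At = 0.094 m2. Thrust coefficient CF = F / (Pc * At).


CF = 3118000 / (19e6 * 0.094) = 1.75

1.75


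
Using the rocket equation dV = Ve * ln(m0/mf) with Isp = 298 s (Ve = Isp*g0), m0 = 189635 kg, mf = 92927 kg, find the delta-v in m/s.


Ve = 298 * 9.81 = 2923.38 m/s
dV = 2923.38 * ln(189635/92927) = 2085 m/s

2085 m/s


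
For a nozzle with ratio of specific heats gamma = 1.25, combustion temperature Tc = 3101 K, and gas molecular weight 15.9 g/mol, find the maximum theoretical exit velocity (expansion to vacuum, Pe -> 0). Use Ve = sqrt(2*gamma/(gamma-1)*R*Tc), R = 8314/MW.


R = 8314 / 15.9 = 522.89 J/(kg.K)
Ve = sqrt(2 * 1.25 / (1.25 - 1) * 522.89 * 3101) = 4027 m/s

4027 m/s


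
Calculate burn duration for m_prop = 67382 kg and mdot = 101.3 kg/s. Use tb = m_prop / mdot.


tb = 67382 / 101.3 = 665.2 s

665.2 s


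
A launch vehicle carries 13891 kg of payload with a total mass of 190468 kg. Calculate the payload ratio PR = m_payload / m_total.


PR = 13891 / 190468 = 0.0729

0.0729


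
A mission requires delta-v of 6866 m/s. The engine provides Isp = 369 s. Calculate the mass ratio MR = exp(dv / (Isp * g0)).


Ve = 369 * 9.81 = 3619.89 m/s
MR = exp(6866 / 3619.89) = 6.664

6.664


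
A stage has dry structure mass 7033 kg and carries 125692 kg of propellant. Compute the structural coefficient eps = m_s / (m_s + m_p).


eps = 7033 / (7033 + 125692) = 0.053

0.053


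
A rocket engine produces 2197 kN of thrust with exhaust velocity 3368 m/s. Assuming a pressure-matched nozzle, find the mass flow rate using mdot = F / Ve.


mdot = F / Ve = 2197000 / 3368 = 652.3 kg/s

652.3 kg/s


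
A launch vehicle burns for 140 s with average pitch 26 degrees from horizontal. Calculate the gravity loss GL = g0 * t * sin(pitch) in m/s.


GL = 9.81 * 140 * sin(26 deg) = 602 m/s

602 m/s


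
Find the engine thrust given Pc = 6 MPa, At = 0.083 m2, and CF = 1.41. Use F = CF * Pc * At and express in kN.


F = 1.41 * 6e6 * 0.083 = 702180.0 N = 702.2 kN

702.2 kN


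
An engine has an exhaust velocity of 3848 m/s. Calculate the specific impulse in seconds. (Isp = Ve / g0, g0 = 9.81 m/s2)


Isp = Ve / g0 = 3848 / 9.81 = 392.3 s

392.3 s


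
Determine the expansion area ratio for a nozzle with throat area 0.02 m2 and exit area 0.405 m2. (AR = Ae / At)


AR = 0.405 / 0.02 = 20.2

20.2


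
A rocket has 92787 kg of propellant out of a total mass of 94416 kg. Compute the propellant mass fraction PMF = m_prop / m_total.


PMF = 92787 / 94416 = 0.983

0.983


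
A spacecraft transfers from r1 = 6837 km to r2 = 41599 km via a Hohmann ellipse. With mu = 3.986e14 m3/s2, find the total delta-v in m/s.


V1 = sqrt(mu/r1) = 7635.47 m/s
dV1 = V1*(sqrt(2*r2/(r1+r2)) - 1) = 2371.63 m/s
V2 = sqrt(mu/r2) = 3095.47 m/s
dV2 = V2*(1 - sqrt(2*r1/(r1+r2))) = 1450.76 m/s
Total dV = 3822 m/s

3822 m/s


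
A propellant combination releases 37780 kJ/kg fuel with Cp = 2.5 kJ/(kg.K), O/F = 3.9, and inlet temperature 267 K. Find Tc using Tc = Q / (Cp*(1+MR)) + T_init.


Tc = 37780 / (2.5 * (1 + 3.9)) + 267 = 3351 K

3351 K


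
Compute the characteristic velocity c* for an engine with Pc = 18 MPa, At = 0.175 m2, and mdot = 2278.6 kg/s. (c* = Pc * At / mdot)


c* = 18e6 * 0.175 / 2278.6 = 1382 m/s

1382 m/s


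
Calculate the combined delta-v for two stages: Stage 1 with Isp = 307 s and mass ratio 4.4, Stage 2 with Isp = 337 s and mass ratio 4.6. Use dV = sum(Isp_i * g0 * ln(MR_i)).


dV1 = 307 * 9.81 * ln(4.4) = 4462.1 m/s
dV2 = 337 * 9.81 * ln(4.6) = 5045.1 m/s
Total dV = 4462.1 + 5045.1 = 9507.2 m/s ~ 9507 m/s

9507 m/s


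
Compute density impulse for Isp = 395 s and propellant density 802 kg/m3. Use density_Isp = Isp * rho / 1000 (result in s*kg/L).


rho*Isp = 395 * 802 / 1000 = 317 s*kg/L

317 s*kg/L


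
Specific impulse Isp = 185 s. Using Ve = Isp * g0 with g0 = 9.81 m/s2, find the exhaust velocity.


Ve = Isp * g0 = 185 * 9.81 = 1814.9 m/s

1814.9 m/s


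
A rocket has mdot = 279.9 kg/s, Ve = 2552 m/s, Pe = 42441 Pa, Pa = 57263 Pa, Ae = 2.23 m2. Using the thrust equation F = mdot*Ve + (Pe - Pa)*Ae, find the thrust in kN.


F = 279.9 * 2552 + (42441 - 57263) * 2.23 = 681252.0 N = 681.3 kN

681.3 kN


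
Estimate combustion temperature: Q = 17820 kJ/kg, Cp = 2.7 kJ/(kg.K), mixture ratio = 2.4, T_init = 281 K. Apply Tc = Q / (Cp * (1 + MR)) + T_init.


Tc = 17820 / (2.7 * (1 + 2.4)) + 281 = 2222 K

2222 K


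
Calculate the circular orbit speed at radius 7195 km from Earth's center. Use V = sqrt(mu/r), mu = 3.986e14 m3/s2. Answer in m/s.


V = sqrt(3.986e14 / 7195000) = 7443 m/s

7443 m/s


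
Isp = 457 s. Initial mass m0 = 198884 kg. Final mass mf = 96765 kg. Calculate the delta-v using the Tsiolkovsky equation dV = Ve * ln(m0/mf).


Ve = 457 * 9.81 = 4483.17 m/s
dV = 4483.17 * ln(198884/96765) = 3230 m/s

3230 m/s


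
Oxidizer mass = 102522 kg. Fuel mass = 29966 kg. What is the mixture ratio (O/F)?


MR = 102522 / 29966 = 3.42

3.42


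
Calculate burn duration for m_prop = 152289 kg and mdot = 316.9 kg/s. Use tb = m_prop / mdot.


tb = 152289 / 316.9 = 480.6 s

480.6 s


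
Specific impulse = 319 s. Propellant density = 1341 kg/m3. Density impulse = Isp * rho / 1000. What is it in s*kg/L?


rho*Isp = 319 * 1341 / 1000 = 428 s*kg/L

428 s*kg/L


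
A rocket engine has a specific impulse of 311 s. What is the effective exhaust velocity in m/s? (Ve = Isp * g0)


Ve = Isp * g0 = 311 * 9.81 = 3050.9 m/s

3050.9 m/s


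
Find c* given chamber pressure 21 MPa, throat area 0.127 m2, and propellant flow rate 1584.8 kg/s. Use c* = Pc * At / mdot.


c* = 21e6 * 0.127 / 1584.8 = 1683 m/s

1683 m/s


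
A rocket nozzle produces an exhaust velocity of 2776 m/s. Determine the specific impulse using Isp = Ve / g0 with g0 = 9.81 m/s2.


Isp = Ve / g0 = 2776 / 9.81 = 283.0 s

283.0 s


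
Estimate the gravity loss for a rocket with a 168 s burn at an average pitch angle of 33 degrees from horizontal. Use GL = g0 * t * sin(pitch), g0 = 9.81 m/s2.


GL = 9.81 * 168 * sin(33 deg) = 898 m/s

898 m/s


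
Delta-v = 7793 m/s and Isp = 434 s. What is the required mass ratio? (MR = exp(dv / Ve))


Ve = 434 * 9.81 = 4257.54 m/s
MR = exp(7793 / 4257.54) = 6.236

6.236


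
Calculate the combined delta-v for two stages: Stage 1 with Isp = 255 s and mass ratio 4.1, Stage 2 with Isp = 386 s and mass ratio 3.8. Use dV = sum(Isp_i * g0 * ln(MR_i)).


dV1 = 255 * 9.81 * ln(4.1) = 3529.7 m/s
dV2 = 386 * 9.81 * ln(3.8) = 5055.2 m/s
Total dV = 3529.7 + 5055.2 = 8584.9 m/s ~ 8585 m/s

8585 m/s


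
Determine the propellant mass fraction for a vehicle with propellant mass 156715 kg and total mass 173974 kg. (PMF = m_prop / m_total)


PMF = 156715 / 173974 = 0.901

0.901


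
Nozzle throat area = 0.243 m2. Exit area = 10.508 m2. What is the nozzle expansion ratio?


AR = 10.508 / 0.243 = 43.2

43.2


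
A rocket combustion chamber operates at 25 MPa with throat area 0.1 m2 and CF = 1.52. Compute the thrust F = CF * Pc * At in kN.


F = 1.52 * 25e6 * 0.1 = 3.8000e+06 N = 3800.0 kN

3800.0 kN


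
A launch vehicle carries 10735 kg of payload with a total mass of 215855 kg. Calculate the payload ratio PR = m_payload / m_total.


PR = 10735 / 215855 = 0.0497

0.0497


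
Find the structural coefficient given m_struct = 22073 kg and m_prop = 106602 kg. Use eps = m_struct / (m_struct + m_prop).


eps = 22073 / (22073 + 106602) = 0.1715

0.1715


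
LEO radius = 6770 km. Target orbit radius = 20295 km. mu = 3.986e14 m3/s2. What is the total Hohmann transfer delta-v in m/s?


V1 = sqrt(mu/r1) = 7673.16 m/s
dV1 = V1*(sqrt(2*r2/(r1+r2)) - 1) = 1723.64 m/s
V2 = sqrt(mu/r2) = 4431.74 m/s
dV2 = V2*(1 - sqrt(2*r1/(r1+r2))) = 1297.16 m/s
Total dV = 3021 m/s

3021 m/s


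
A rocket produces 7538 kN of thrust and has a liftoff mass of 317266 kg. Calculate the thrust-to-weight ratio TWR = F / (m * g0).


TWR = 7538000 / (317266 * 9.81) = 2.42

2.42


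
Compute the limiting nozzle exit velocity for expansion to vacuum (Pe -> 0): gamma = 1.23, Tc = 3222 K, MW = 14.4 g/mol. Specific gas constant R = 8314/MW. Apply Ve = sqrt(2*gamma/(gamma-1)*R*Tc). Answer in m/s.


R = 8314 / 14.4 = 577.36 J/(kg.K)
Ve = sqrt(2 * 1.23 / (1.23 - 1) * 577.36 * 3222) = 4461 m/s

4461 m/s


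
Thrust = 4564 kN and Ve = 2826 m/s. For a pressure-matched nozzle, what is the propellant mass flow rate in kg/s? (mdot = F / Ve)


mdot = F / Ve = 4564000 / 2826 = 1615.0 kg/s

1615.0 kg/s


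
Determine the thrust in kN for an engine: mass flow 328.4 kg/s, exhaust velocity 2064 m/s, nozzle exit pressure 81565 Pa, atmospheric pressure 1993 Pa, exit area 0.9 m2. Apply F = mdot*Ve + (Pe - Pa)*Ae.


F = 328.4 * 2064 + (81565 - 1993) * 0.9 = 749432.0 N = 749.4 kN

749.4 kN


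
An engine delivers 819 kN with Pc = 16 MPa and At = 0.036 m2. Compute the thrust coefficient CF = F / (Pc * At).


CF = 819000 / (16e6 * 0.036) = 1.42

1.42


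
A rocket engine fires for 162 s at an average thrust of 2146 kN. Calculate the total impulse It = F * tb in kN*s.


It = 2146 * 162 = 347652 kN*s

347652 kN*s


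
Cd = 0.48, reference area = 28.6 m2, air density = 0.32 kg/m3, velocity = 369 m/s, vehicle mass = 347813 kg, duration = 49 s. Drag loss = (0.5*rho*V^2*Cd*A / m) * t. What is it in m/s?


D = 0.5 * 0.32 * 369^2 * 0.48 * 28.6 = 299074.91 N
a = 299074.91 / 347813 = 0.8599 m/s2
dV = 0.8599 * 49 = 42.1 m/s

42.1 m/s


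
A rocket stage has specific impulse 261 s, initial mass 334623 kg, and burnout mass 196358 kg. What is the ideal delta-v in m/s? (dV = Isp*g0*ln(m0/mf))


Ve = 261 * 9.81 = 2560.41 m/s
dV = 2560.41 * ln(334623/196358) = 1365 m/s

1365 m/s


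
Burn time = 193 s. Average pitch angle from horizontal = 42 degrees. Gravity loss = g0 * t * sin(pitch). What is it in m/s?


GL = 9.81 * 193 * sin(42 deg) = 1267 m/s

1267 m/s


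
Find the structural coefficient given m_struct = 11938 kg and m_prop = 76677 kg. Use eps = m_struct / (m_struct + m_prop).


eps = 11938 / (11938 + 76677) = 0.1347

0.1347


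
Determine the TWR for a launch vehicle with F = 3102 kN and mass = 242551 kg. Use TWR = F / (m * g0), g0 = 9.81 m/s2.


TWR = 3102000 / (242551 * 9.81) = 1.3

1.3


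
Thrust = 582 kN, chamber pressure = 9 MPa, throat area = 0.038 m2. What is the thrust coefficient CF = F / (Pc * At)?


CF = 582000 / (9e6 * 0.038) = 1.7

1.7
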